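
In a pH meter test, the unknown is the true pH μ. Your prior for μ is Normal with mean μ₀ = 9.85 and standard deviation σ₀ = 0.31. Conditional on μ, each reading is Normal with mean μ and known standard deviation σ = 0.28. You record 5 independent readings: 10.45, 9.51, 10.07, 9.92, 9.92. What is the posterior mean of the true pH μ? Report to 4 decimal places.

For Normal data with known variance σ², a Normal(μ₀, σ₀²) prior on μ is conjugate. Posterior precision = 1/σ₀² + n/σ²; posterior mean is the precision-weighted average of μ₀ and x̄.
Σxᵢ = 10.45 + 9.51 + 10.07 + 9.92 + 9.92 = 49.87, so n·x̄ = 49.87.
σ₀² = 0.31² = 0.0961, σ² = 0.28² = 0.0784; σ² + n·σ₀² = 0.0784 + 5·0.0961 = 0.5589.
Posterior mean = (μ₀/σ₀² + n·x̄/σ²)/(1/σ₀² + n/σ²) = (σ²·μ₀ + σ₀²·n·x̄)/(σ² + n·σ₀²) = (0.0784·9.85 + 0.0961·49.87)/0.5589 = 5.564747/0.5589 = 9.9566.

9.9566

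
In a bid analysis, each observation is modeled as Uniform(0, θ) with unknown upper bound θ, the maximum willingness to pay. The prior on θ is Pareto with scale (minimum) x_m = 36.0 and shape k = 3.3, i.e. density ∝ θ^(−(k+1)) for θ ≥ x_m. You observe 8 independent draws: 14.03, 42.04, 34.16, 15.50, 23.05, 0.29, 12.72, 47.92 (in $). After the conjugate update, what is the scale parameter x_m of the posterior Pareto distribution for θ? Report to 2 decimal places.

47.92

A Pareto(scale x_m, shape k) prior on the upper bound θ of Uniform(0, θ) is conjugate: posterior is Pareto(max(x_m, max xᵢ), k + n).
Sample maximum = 47.92; prior scale x_m = 36.0 → posterior scale = max = 47.92.
Posterior shape = 3.3 + 8 = 11.3.
Posterior scale x_m = 47.92.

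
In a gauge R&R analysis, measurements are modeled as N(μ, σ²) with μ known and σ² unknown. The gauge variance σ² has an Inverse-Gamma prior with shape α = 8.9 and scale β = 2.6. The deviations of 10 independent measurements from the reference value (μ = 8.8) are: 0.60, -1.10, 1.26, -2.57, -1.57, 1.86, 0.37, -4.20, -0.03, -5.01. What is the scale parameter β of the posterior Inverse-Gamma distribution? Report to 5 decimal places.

With known mean μ and an Inverse-Gamma(α, β) prior on σ², the Normal likelihood is conjugate: posterior is Inv-Gamma(α + n/2, β + Σ(xᵢ−μ)²/2).
Σ(xᵢ−μ)² = (0.60)² + (-1.10)² + (1.26)² + (-2.57)² + (-1.57)² + (1.86)² + (0.37)² + (-4.20)² + (-0.03)² + (-5.01)² = 58.5649.
Posterior: Inv-Gamma(8.9 + 10/2, 2.6 + 58.5649/2) = Inv-Gamma(13.90, 31.88245).
Posterior β = 31.88245.

31.88245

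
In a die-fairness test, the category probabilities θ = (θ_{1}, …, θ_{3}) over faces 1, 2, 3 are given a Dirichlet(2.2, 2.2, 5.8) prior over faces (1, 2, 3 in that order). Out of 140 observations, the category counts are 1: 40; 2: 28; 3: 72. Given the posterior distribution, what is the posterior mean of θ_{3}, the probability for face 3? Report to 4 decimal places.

0.5180

The Dirichlet prior is conjugate to the Multinomial likelihood: each posterior αⱼ = prior αⱼ + observed count nⱼ.
Posterior concentration: (42.2, 30.2, 77.8), total = 150.2.
E[θ_{3}|data] = α_{3}/Σα = 77.8/150.2 = 0.5180.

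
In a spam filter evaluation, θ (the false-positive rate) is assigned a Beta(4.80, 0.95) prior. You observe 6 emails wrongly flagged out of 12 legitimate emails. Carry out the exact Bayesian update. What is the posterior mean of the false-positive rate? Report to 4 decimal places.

The Beta prior is conjugate to a Binomial/Bernoulli likelihood; the update adds successes to α and failures to β.
Posterior: Beta(α+k, β+n−k) = Beta(4.80+6, 0.95+6) = Beta(10.80, 6.95).
Posterior mean = α/(α+β) = 10.80/17.75 = 0.6085.

0.6085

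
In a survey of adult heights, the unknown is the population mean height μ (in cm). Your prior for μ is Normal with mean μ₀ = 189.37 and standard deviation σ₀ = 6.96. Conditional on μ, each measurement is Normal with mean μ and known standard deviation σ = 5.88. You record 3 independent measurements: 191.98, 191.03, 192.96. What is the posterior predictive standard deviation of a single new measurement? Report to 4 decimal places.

For Normal data with known variance σ², a Normal(μ₀, σ₀²) prior on μ is conjugate. Posterior precision = 1/σ₀² + n/σ²; posterior mean is the precision-weighted average of μ₀ and x̄.
σ₀² = 6.96² = 48.4416, σ² = 5.88² = 34.5744; σ² + n·σ₀² = 34.5744 + 3·48.4416 = 179.8992.
Posterior precision = 1/σ₀² + n/σ² = 1/48.4416 + 3/34.5744 = (σ² + n·σ₀²)/(σ₀²σ²) = 179.8992/(48.4416·34.5744); posterior variance σₙ² = σ₀²σ²/(σ² + n·σ₀²) = 48.4416·34.5744/179.8992 = 9.309876.
Predictive variance for one new observation = σₙ² + σ² = 48.4416·34.5744/179.8992 + 34.5744 = σ²·(σ₀² + 179.8992)/179.8992 = 34.5744·228.3408/179.8992 = 43.884276; SD = √(34.5744·228.3408/179.8992) = 6.6245.

6.6245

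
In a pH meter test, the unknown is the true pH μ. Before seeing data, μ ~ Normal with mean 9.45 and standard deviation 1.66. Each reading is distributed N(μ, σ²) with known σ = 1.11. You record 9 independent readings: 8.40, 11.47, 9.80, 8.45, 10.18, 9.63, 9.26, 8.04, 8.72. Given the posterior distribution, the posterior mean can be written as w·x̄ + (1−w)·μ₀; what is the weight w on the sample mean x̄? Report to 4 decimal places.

For Normal data with known variance σ², a Normal(μ₀, σ₀²) prior on μ is conjugate. Posterior precision = 1/σ₀² + n/σ²; posterior mean is the precision-weighted average of μ₀ and x̄.
σ₀² = 1.66² = 2.7556, σ² = 1.11² = 1.2321. Prior precision 1/σ₀² = 1/2.7556; data precision n/σ² = 9/1.2321.
w = (n/σ²)/(1/σ₀² + n/σ²) = n·σ₀²/(σ² + n·σ₀²) = 9·2.7556/(1.2321 + 9·2.7556) = 24.8004/26.0325 = 0.9527.

0.9527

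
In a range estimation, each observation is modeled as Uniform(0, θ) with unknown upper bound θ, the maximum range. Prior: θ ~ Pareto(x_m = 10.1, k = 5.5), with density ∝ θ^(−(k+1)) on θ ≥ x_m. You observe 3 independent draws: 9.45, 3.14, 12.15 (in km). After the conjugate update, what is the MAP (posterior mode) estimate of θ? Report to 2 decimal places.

A Pareto(scale x_m, shape k) prior on the upper bound θ of Uniform(0, θ) is conjugate: posterior is Pareto(max(x_m, max xᵢ), k + n).
Sample maximum = 12.15; prior scale x_m = 10.1 → posterior scale = max = 12.15.
Posterior shape = 5.5 + 3 = 8.5.
The Pareto density is decreasing on [x_m, ∞), so the mode is x_m = 12.15.

12.15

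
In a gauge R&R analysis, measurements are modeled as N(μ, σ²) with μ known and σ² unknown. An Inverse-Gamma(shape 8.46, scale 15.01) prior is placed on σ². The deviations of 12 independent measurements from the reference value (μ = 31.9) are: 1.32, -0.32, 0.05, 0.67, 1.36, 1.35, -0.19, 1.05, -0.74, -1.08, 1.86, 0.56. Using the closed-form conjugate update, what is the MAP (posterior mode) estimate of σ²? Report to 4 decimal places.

1.3782

With known mean μ and an Inverse-Gamma(α, β) prior on σ², the Normal likelihood is conjugate: posterior is Inv-Gamma(α + n/2, β + Σ(xᵢ−μ)²/2).
Σ(xᵢ−μ)² = (1.32)² + (-0.32)² + (0.05)² + (0.67)² + (1.36)² + (1.35)² + (-0.19)² + (1.05)² + (-0.74)² + (-1.08)² + (1.86)² + (0.56)² = 12.5941.
Posterior: Inv-Gamma(8.46 + 12/2, 15.01 + 12.5941/2) = Inv-Gamma(14.46, 21.30705).
Mode = β/(α+1) = 21.30705/15.46 = 1.3782.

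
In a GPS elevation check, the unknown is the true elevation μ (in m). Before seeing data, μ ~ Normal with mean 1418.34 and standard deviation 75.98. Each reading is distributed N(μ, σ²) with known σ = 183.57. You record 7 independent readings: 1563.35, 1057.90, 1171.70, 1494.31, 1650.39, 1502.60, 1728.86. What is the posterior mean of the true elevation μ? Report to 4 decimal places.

For Normal data with known variance σ², a Normal(μ₀, σ₀²) prior on μ is conjugate. Posterior precision = 1/σ₀² + n/σ²; posterior mean is the precision-weighted average of μ₀ and x̄.
Σxᵢ = 1563.35 + 1057.90 + 1171.70 + 1494.31 + 1650.39 + 1502.60 + 1728.86 = 10169.11, so n·x̄ = 10169.11.
σ₀² = 75.98² = 5772.9604, σ² = 183.57² = 33697.9449; σ² + n·σ₀² = 33697.9449 + 7·5772.9604 = 74108.6677.
Posterior mean = (μ₀/σ₀² + n·x̄/σ²)/(1/σ₀² + n/σ²) = (σ²·μ₀ + σ₀²·n·x̄)/(σ² + n·σ₀²) = (33697.9449·1418.34 + 5772.9604·10169.11)/74108.6677 = 106501012.50271/74108.6677 = 1437.0925.

1437.0925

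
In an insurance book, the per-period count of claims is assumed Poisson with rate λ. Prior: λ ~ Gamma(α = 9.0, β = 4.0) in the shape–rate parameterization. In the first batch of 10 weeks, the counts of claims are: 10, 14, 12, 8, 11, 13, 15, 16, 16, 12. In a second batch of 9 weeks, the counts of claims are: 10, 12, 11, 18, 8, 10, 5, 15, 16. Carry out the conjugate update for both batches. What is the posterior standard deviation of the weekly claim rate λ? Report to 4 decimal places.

0.6750

With a Gamma(shape α, rate β) prior, the Poisson likelihood is conjugate: the posterior is Gamma(α + ΣXᵢ, β + n).
Batch 1: sum of counts S = 127 over n = 10 weeks.
After batch 1: Gamma(α+S, β+n) = Gamma(9.0+127, 4.0+10) = Gamma(136.0, 14.0).
Batch 2: sum of counts S = 105 over n = 9 weeks.
After batch 2: Gamma(α+S, β+n) = Gamma(136.0+105, 14.0+9) = Gamma(241.0, 23.0).
SD = √α/β = √241.0/23.0 = 0.6750.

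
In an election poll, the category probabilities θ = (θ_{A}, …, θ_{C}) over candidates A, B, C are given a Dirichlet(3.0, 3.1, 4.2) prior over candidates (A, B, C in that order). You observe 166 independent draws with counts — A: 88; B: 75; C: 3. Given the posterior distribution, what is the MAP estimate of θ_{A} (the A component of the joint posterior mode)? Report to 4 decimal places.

0.5193

The Dirichlet prior is conjugate to the Multinomial likelihood: each posterior αⱼ = prior αⱼ + observed count nⱼ.
Posterior concentration: (91.0, 78.1, 7.2), total = 176.3.
Joint mode component: (α_{A}−1)/(Σα−K) = 90.0/173.3 = 0.5193.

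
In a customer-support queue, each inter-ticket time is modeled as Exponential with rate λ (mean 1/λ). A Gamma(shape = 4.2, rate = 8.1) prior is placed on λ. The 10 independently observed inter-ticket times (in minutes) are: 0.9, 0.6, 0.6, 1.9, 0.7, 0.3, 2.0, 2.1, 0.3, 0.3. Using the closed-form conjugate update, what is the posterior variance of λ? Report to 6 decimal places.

With a Gamma(shape α, rate β) prior on the exponential rate λ, the posterior after n observations with total T = Σxᵢ is Gamma(α+n, β+T).
Sum of observations T = 9.7 minutes; n = 10.
Posterior: Gamma(4.2+10, 8.1+9.7) = Gamma(14.2, 17.8).
Var = α/β² = 0.044818.

0.044818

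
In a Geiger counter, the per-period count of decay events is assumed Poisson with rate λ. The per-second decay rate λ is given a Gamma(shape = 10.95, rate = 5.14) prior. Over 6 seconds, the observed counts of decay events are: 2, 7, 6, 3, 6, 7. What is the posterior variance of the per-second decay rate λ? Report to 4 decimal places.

0.3380

With a Gamma(shape α, rate β) prior, the Poisson likelihood is conjugate: the posterior is Gamma(α + ΣXᵢ, β + n).
Sum of counts S = 31 over n = 6 seconds.
Posterior: Gamma(α+S, β+n) = Gamma(10.95+31, 5.14+6) = Gamma(41.95, 11.14).
Var = α/β² = 41.95/11.14² = 0.3380.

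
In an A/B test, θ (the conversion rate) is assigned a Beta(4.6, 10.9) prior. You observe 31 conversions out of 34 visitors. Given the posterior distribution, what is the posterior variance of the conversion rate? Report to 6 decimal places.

The Beta prior is conjugate to a Binomial/Bernoulli likelihood; the update adds successes to α and failures to β.
Posterior: Beta(α+k, β+n−k) = Beta(4.6+31, 10.9+3) = Beta(35.6, 13.9).
Var = αβ/((α+β)²(α+β+1)) = 35.6·13.9/(49.5²·50.5) = 0.003999.

0.003999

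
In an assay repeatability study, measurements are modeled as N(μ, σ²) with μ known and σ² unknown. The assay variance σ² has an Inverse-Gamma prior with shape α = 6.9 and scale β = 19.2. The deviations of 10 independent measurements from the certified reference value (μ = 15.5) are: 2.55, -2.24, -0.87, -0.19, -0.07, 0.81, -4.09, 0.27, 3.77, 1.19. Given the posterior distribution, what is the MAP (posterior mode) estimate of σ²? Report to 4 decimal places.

3.2482

With known mean μ and an Inverse-Gamma(α, β) prior on σ², the Normal likelihood is conjugate: posterior is Inv-Gamma(α + n/2, β + Σ(xᵢ−μ)²/2).
Σ(xᵢ−μ)² = (2.55)² + (-2.24)² + (-0.87)² + (-0.19)² + (-0.07)² + (0.81)² + (-4.09)² + (0.27)² + (3.77)² + (1.19)² = 45.4041.
Posterior: Inv-Gamma(6.9 + 10/2, 19.2 + 45.4041/2) = Inv-Gamma(11.90, 41.90205).
Mode = β/(α+1) = 41.90205/12.90 = 3.2482.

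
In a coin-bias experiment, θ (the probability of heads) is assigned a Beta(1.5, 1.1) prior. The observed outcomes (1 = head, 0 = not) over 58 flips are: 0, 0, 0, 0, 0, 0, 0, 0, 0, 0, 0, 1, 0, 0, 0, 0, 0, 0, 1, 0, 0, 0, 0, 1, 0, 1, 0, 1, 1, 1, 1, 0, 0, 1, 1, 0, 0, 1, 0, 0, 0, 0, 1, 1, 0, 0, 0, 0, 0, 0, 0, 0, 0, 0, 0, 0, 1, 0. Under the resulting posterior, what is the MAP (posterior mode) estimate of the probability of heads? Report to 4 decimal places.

0.2474

The Beta prior is conjugate to a Binomial/Bernoulli likelihood; the update adds successes to α and failures to β.
Posterior: Beta(α+k, β+n−k) = Beta(1.5+14, 1.1+44) = Beta(15.5, 45.1).
Mode of Beta(a,b) for a,b>1 is (a−1)/(a+b−2) = 14.5/58.6 = 0.2474.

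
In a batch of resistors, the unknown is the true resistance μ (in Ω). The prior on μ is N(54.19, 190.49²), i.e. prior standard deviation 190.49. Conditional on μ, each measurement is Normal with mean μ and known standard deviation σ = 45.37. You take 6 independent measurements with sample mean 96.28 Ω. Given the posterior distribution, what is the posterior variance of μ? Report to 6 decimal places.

For Normal data with known variance σ², a Normal(μ₀, σ₀²) prior on μ is conjugate. Posterior precision = 1/σ₀² + n/σ²; posterior mean is the precision-weighted average of μ₀ and x̄.
σ₀² = 190.49² = 36286.4401, σ² = 45.37² = 2058.4369; σ² + n·σ₀² = 2058.4369 + 6·36286.4401 = 219777.0775.
Posterior precision = 1/σ₀² + n/σ² = 1/36286.4401 + 6/2058.4369 = (σ² + n·σ₀²)/(σ₀²σ²) = 219777.0775/(36286.4401·2058.4369); posterior variance σₙ² = σ₀²σ²/(σ² + n·σ₀²) = 36286.4401·2058.4369/219777.0775 = 339.859589.

339.859589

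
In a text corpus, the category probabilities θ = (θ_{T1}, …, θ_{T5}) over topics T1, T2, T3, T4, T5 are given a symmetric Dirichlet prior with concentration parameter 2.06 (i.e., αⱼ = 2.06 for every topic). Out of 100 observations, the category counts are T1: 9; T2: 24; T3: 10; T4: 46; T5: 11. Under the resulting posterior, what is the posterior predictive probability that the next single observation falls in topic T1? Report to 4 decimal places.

The Dirichlet prior is conjugate to the Multinomial likelihood: each posterior αⱼ = prior αⱼ + observed count nⱼ.
Posterior concentration: (11.06, 26.06, 12.06, 48.06, 13.06), total = 110.30.
P(next = T1 | data) = α_{T1}/Σα = 0.1003.

0.1003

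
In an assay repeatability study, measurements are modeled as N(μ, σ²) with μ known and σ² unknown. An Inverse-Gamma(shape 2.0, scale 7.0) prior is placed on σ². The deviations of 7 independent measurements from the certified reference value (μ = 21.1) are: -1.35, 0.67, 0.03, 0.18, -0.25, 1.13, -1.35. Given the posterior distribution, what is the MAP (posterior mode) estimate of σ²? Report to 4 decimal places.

1.4974

With known mean μ and an Inverse-Gamma(α, β) prior on σ², the Normal likelihood is conjugate: posterior is Inv-Gamma(α + n/2, β + Σ(xᵢ−μ)²/2).
Σ(xᵢ−μ)² = (-1.35)² + (0.67)² + (0.03)² + (0.18)² + (-0.25)² + (1.13)² + (-1.35)² = 5.4666.
Posterior: Inv-Gamma(2.0 + 7/2, 7.0 + 5.4666/2) = Inv-Gamma(5.50, 9.73330).
Mode = β/(α+1) = 9.73330/6.50 = 1.4974.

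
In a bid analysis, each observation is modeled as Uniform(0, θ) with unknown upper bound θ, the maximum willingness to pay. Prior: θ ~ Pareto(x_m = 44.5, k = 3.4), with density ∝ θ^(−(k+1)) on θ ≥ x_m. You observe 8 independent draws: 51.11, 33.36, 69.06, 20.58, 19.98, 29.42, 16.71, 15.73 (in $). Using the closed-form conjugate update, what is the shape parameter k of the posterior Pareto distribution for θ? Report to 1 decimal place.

A Pareto(scale x_m, shape k) prior on the upper bound θ of Uniform(0, θ) is conjugate: posterior is Pareto(max(x_m, max xᵢ), k + n).
Sample maximum = 69.06; prior scale x_m = 44.5 → posterior scale = max = 69.06.
Posterior shape = 3.4 + 8 = 11.4.
Posterior shape k = 11.4.

11.4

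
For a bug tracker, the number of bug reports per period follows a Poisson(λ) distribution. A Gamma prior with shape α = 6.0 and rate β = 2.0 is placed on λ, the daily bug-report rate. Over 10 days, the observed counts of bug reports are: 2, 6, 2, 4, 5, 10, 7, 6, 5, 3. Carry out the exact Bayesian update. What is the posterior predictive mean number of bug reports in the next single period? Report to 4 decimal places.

4.6667

With a Gamma(shape α, rate β) prior, the Poisson likelihood is conjugate: the posterior is Gamma(α + ΣXᵢ, β + n).
Sum of counts S = 50 over n = 10 days.
Posterior: Gamma(α+S, β+n) = Gamma(6.0+50, 2.0+10) = Gamma(56.0, 12.0).
The predictive distribution for one future period is NegBinom with mean α/β = 4.6667.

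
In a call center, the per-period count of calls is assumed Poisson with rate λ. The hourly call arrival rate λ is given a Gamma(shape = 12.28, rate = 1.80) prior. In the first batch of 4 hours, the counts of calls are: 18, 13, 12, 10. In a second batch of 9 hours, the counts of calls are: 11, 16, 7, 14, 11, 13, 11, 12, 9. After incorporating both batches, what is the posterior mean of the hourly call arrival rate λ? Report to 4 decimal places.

11.4378

With a Gamma(shape α, rate β) prior, the Poisson likelihood is conjugate: the posterior is Gamma(α + ΣXᵢ, β + n).
Batch 1: sum of counts S = 53 over n = 4 hours.
After batch 1: Gamma(α+S, β+n) = Gamma(12.28+53, 1.80+4) = Gamma(65.28, 5.80).
Batch 2: sum of counts S = 104 over n = 9 hours.
After batch 2: Gamma(α+S, β+n) = Gamma(65.28+104, 5.80+9) = Gamma(169.28, 14.80).
Posterior mean = α/β = 169.28/14.80 = 11.4378.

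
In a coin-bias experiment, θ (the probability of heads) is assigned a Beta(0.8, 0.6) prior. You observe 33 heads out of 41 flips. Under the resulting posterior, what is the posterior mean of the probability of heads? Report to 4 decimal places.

The Beta prior is conjugate to a Binomial/Bernoulli likelihood; the update adds successes to α and failures to β.
Posterior: Beta(α+k, β+n−k) = Beta(0.8+33, 0.6+8) = Beta(33.8, 8.6).
Posterior mean = α/(α+β) = 33.8/42.4 = 0.7972.

0.7972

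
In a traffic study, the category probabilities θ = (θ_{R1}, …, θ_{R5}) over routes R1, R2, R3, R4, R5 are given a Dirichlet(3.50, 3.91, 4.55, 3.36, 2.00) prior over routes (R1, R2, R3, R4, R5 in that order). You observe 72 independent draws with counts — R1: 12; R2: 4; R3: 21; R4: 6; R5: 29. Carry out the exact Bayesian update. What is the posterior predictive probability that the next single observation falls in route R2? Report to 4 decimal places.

0.0886

The Dirichlet prior is conjugate to the Multinomial likelihood: each posterior αⱼ = prior αⱼ + observed count nⱼ.
Posterior concentration: (15.50, 7.91, 25.55, 9.36, 31.00), total = 89.32.
P(next = R2 | data) = α_{R2}/Σα = 0.0886.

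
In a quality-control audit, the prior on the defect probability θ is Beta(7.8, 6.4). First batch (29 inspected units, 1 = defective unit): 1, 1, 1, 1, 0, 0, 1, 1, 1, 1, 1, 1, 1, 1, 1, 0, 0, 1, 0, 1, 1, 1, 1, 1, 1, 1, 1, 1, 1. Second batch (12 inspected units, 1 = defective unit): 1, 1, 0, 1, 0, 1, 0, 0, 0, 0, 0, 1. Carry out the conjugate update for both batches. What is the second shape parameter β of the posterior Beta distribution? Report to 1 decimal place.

18.4

The Beta prior is conjugate to a Binomial/Bernoulli likelihood; the update adds successes to α and failures to β.
After batch 1: Beta(7.8+24, 6.4+5) = Beta(31.8, 11.4).
After batch 2: Beta(31.8+5, 11.4+7) = Beta(36.8, 18.4).
Posterior β = 18.4.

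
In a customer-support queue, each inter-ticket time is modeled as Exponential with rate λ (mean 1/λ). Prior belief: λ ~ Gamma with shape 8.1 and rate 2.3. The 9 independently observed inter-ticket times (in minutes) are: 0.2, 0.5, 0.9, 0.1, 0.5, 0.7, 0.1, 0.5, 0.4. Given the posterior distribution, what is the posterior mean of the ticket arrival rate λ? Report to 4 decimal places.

2.7581

With a Gamma(shape α, rate β) prior on the exponential rate λ, the posterior after n observations with total T = Σxᵢ is Gamma(α+n, β+T).
Sum of observations T = 3.9 minutes; n = 9.
Posterior: Gamma(8.1+9, 2.3+3.9) = Gamma(17.1, 6.2).
Posterior mean of λ = α/β = 17.1/6.2 = 2.7581.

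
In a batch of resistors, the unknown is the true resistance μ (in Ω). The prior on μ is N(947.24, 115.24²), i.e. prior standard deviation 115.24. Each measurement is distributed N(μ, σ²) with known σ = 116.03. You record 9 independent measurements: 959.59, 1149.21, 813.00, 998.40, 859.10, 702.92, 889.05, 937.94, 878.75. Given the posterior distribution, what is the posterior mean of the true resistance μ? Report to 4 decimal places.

For Normal data with known variance σ², a Normal(μ₀, σ₀²) prior on μ is conjugate. Posterior precision = 1/σ₀² + n/σ²; posterior mean is the precision-weighted average of μ₀ and x̄.
Σxᵢ = 959.59 + 1149.21 + 813.00 + 998.40 + 859.10 + 702.92 + 889.05 + 937.94 + 878.75 = 8187.96, so n·x̄ = 8187.96.
σ₀² = 115.24² = 13280.2576, σ² = 116.03² = 13462.9609; σ² + n·σ₀² = 13462.9609 + 9·13280.2576 = 132985.2793.
Posterior mean = (μ₀/σ₀² + n·x̄/σ²)/(1/σ₀² + n/σ²) = (σ²·μ₀ + σ₀²·n·x̄)/(σ² + n·σ₀²) = (13462.9609·947.24 + 13280.2576·8187.96)/132985.2793 = 121490873.101412/132985.2793 = 913.5663.

913.5663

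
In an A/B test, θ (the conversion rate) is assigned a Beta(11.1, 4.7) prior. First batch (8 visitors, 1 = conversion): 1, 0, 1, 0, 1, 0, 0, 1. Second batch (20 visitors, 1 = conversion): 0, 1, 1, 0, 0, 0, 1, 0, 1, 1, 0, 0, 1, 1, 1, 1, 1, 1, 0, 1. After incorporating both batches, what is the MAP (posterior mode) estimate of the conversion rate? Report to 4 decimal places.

0.6244

The Beta prior is conjugate to a Binomial/Bernoulli likelihood; the update adds successes to α and failures to β.
After batch 1: Beta(11.1+4, 4.7+4) = Beta(15.1, 8.7).
After batch 2: Beta(15.1+12, 8.7+8) = Beta(27.1, 16.7).
Mode of Beta(a,b) for a,b>1 is (a−1)/(a+b−2) = 26.1/41.8 = 0.6244.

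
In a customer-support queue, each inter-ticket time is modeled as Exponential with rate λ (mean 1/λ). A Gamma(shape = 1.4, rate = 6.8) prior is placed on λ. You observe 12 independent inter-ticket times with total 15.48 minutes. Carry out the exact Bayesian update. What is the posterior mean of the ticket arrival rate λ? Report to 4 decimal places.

0.6014

With a Gamma(shape α, rate β) prior on the exponential rate λ, the posterior after n observations with total T = Σxᵢ is Gamma(α+n, β+T).
Posterior: Gamma(1.4+12, 6.8+15.48) = Gamma(13.4, 22.28).
Posterior mean of λ = α/β = 13.4/22.28 = 0.6014.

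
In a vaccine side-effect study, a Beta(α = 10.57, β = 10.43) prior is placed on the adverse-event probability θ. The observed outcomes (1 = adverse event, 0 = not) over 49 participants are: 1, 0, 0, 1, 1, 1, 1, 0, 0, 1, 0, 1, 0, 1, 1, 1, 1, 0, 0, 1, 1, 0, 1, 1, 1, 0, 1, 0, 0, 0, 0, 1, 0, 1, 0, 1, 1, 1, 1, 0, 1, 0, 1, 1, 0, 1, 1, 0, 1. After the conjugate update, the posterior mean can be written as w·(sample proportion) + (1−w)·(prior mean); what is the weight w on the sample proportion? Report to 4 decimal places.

The Beta prior is conjugate to a Binomial/Bernoulli likelihood; the update adds successes to α and failures to β.
Posterior mean = (α₀+k)/(α₀+β₀+n) = [n/(α₀+β₀+n)]·(k/n) + [(α₀+β₀)/(α₀+β₀+n)]·α₀/(α₀+β₀), so only n and the prior enter the weight.
The weight on the data is w = n/(α₀+β₀+n) = 49/(10.57+10.43+49) = 49/70.00 = 0.7000.

0.7000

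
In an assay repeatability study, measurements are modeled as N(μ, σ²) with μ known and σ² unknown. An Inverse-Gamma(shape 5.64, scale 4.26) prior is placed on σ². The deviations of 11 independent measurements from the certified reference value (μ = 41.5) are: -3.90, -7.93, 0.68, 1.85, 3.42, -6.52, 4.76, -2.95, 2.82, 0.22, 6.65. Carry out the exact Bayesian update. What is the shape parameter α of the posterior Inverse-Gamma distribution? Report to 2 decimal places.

11.14

With known mean μ and an Inverse-Gamma(α, β) prior on σ², the Normal likelihood is conjugate: posterior is Inv-Gamma(α + n/2, β + Σ(xᵢ−μ)²/2).
Σ(xᵢ−μ)² = (-3.90)² + (-7.93)² + (0.68)² + (1.85)² + (3.42)² + (-6.52)² + (4.76)² + (-2.95)² + (2.82)² + (0.22)² + (6.65)² = 219.7700.
Posterior: Inv-Gamma(5.64 + 11/2, 4.26 + 219.7700/2) = Inv-Gamma(11.14, 114.14500).
Posterior α = 11.14.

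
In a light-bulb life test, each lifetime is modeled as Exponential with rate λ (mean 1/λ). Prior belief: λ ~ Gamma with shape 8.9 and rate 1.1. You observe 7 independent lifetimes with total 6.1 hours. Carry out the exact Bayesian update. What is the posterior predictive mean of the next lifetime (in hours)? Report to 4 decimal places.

0.4832

With a Gamma(shape α, rate β) prior on the exponential rate λ, the posterior after n observations with total T = Σxᵢ is Gamma(α+n, β+T).
Posterior: Gamma(8.9+7, 1.1+6.1) = Gamma(15.9, 7.2).
The predictive distribution for the next observation is Lomax; its mean is β/(α−1) = 7.2/14.9 = 0.4832.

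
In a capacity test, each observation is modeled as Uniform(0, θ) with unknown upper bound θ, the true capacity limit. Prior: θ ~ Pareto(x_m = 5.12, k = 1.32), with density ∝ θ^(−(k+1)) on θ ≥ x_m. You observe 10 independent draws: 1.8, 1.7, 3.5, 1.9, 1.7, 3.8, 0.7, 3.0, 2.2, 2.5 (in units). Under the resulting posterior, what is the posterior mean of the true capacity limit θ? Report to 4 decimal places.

5.6161

A Pareto(scale x_m, shape k) prior on the upper bound θ of Uniform(0, θ) is conjugate: posterior is Pareto(max(x_m, max xᵢ), k + n).
Sample maximum = 3.8; prior scale x_m = 5.12 → posterior scale = max = 5.12.
Posterior shape = 1.32 + 10 = 11.32.
E[θ|data] = k·x_m/(k−1) = 11.32·5.12/10.32 = 5.6161.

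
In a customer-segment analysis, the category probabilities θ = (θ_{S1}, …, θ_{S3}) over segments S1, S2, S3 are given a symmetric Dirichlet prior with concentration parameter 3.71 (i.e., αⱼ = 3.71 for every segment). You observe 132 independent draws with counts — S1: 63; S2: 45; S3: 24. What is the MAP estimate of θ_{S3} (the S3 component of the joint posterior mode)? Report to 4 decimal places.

The Dirichlet prior is conjugate to the Multinomial likelihood: each posterior αⱼ = prior αⱼ + observed count nⱼ.
Posterior concentration: (66.71, 48.71, 27.71), total = 143.13.
Joint mode component: (α_{S3}−1)/(Σα−K) = 26.71/140.13 = 0.1906.

0.1906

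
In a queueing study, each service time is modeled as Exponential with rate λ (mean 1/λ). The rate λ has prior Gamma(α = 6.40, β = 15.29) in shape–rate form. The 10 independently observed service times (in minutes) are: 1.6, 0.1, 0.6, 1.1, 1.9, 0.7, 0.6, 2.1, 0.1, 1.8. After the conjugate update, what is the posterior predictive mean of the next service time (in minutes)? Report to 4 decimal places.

1.6812

With a Gamma(shape α, rate β) prior on the exponential rate λ, the posterior after n observations with total T = Σxᵢ is Gamma(α+n, β+T).
Sum of observations T = 10.6 minutes; n = 10.
Posterior: Gamma(6.40+10, 15.29+10.6) = Gamma(16.40, 25.89).
The predictive distribution for the next observation is Lomax; its mean is β/(α−1) = 25.89/15.40 = 1.6812.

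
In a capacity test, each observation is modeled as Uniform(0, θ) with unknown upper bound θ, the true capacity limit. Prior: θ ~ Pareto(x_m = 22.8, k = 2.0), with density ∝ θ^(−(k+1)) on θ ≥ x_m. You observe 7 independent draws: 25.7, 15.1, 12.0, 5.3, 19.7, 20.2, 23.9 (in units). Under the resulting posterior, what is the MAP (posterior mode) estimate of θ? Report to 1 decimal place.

A Pareto(scale x_m, shape k) prior on the upper bound θ of Uniform(0, θ) is conjugate: posterior is Pareto(max(x_m, max xᵢ), k + n).
Sample maximum = 25.7; prior scale x_m = 22.8 → posterior scale = max = 25.7.
Posterior shape = 2.0 + 7 = 9.0.
The Pareto density is decreasing on [x_m, ∞), so the mode is x_m = 25.7.

25.7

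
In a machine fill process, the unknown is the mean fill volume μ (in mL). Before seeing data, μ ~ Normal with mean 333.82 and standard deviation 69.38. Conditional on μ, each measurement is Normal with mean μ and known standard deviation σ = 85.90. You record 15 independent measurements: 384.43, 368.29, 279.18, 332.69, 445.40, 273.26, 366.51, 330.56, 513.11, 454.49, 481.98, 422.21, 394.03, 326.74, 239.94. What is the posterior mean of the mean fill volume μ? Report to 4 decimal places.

For Normal data with known variance σ², a Normal(μ₀, σ₀²) prior on μ is conjugate. Posterior precision = 1/σ₀² + n/σ²; posterior mean is the precision-weighted average of μ₀ and x̄.
Σxᵢ = 384.43 + 368.29 + 279.18 + 332.69 + 445.40 + 273.26 + 366.51 + 330.56 + 513.11 + 454.49 + 481.98 + 422.21 + 394.03 + 326.74 + 239.94 = 5612.82, so n·x̄ = 5612.82.
σ₀² = 69.38² = 4813.5844, σ² = 85.90² = 7378.81; σ² + n·σ₀² = 7378.81 + 15·4813.5844 = 79582.576.
Posterior mean = (μ₀/σ₀² + n·x̄/σ²)/(1/σ₀² + n/σ²) = (σ²·μ₀ + σ₀²·n·x̄)/(σ² + n·σ₀²) = (7378.81·333.82 + 4813.5844·5612.82)/79582.576 = 29480977.146208/79582.576 = 370.4451.

370.4451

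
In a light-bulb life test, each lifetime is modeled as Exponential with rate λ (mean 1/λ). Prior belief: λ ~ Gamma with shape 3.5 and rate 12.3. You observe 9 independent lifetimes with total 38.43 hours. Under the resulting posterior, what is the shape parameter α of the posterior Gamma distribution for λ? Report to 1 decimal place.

12.5

With a Gamma(shape α, rate β) prior on the exponential rate λ, the posterior after n observations with total T = Σxᵢ is Gamma(α+n, β+T).
Posterior: Gamma(3.5+9, 12.3+38.43) = Gamma(12.5, 50.73).
Posterior α = 12.5.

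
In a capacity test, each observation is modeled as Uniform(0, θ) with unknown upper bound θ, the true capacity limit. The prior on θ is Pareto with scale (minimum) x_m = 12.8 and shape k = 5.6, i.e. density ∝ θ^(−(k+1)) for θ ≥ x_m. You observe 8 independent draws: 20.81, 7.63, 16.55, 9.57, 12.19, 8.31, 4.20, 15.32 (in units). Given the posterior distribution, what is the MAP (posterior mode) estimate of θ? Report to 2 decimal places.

20.81

A Pareto(scale x_m, shape k) prior on the upper bound θ of Uniform(0, θ) is conjugate: posterior is Pareto(max(x_m, max xᵢ), k + n).
Sample maximum = 20.81; prior scale x_m = 12.8 → posterior scale = max = 20.81.
Posterior shape = 5.6 + 8 = 13.6.
The Pareto density is decreasing on [x_m, ∞), so the mode is x_m = 20.81.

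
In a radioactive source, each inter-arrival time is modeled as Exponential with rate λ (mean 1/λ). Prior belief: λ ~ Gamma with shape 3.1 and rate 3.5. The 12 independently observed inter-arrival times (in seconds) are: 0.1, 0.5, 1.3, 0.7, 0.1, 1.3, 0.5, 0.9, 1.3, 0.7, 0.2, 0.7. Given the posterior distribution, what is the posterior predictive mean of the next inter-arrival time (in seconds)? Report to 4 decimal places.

0.8369

With a Gamma(shape α, rate β) prior on the exponential rate λ, the posterior after n observations with total T = Σxᵢ is Gamma(α+n, β+T).
Sum of observations T = 8.3 seconds; n = 12.
Posterior: Gamma(3.1+12, 3.5+8.3) = Gamma(15.1, 11.8).
The predictive distribution for the next observation is Lomax; its mean is β/(α−1) = 11.8/14.1 = 0.8369.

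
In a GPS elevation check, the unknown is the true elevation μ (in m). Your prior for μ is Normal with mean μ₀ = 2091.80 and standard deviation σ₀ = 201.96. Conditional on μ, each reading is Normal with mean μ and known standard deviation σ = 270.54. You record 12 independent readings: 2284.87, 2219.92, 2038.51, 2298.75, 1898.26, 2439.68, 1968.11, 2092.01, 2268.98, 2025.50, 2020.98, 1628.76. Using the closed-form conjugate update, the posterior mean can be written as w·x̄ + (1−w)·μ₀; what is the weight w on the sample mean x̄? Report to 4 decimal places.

0.8699

For Normal data with known variance σ², a Normal(μ₀, σ₀²) prior on μ is conjugate. Posterior precision = 1/σ₀² + n/σ²; posterior mean is the precision-weighted average of μ₀ and x̄.
σ₀² = 201.96² = 40787.8416, σ² = 270.54² = 73191.8916. Prior precision 1/σ₀² = 1/40787.8416; data precision n/σ² = 12/73191.8916.
w = (n/σ²)/(1/σ₀² + n/σ²) = n·σ₀²/(σ² + n·σ₀²) = 12·40787.8416/(73191.8916 + 12·40787.8416) = 489454.0992/562645.9908 = 0.8699.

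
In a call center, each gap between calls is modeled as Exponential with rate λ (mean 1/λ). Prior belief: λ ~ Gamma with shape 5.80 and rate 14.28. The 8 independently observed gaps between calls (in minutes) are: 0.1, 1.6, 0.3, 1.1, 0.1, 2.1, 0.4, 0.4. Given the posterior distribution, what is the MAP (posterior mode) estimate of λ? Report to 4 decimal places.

With a Gamma(shape α, rate β) prior on the exponential rate λ, the posterior after n observations with total T = Σxᵢ is Gamma(α+n, β+T).
Sum of observations T = 6.1 minutes; n = 8.
Posterior: Gamma(5.80+8, 14.28+6.1) = Gamma(13.80, 20.38).
Mode = (α−1)/β = 0.6281.

0.6281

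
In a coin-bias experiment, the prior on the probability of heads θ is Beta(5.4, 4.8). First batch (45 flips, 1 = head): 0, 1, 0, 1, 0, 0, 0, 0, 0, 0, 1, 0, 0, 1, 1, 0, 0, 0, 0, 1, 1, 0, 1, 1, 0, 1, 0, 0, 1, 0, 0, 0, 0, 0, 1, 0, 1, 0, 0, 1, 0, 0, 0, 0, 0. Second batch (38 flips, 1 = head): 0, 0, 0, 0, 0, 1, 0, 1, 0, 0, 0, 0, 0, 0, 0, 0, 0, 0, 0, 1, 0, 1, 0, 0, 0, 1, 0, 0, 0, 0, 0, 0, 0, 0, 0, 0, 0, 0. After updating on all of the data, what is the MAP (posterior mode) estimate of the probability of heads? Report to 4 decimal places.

0.2566

The Beta prior is conjugate to a Binomial/Bernoulli likelihood; the update adds successes to α and failures to β.
After batch 1: Beta(5.4+14, 4.8+31) = Beta(19.4, 35.8).
After batch 2: Beta(19.4+5, 35.8+33) = Beta(24.4, 68.8).
Mode of Beta(a,b) for a,b>1 is (a−1)/(a+b−2) = 23.4/91.2 = 0.2566.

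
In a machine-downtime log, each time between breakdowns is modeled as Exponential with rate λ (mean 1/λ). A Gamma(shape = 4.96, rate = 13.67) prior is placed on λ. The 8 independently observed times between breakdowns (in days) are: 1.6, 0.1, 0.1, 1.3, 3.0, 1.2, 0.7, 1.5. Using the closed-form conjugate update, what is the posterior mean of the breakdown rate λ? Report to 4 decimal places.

With a Gamma(shape α, rate β) prior on the exponential rate λ, the posterior after n observations with total T = Σxᵢ is Gamma(α+n, β+T).
Sum of observations T = 9.5 days; n = 8.
Posterior: Gamma(4.96+8, 13.67+9.5) = Gamma(12.96, 23.17).
Posterior mean of λ = α/β = 12.96/23.17 = 0.5593.

0.5593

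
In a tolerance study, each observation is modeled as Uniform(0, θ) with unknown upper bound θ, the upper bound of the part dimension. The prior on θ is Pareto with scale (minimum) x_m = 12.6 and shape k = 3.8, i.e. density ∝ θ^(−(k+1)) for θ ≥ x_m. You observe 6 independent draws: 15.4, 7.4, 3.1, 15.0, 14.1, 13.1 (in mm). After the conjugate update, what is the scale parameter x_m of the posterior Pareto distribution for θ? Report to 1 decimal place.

15.4

A Pareto(scale x_m, shape k) prior on the upper bound θ of Uniform(0, θ) is conjugate: posterior is Pareto(max(x_m, max xᵢ), k + n).
Sample maximum = 15.4; prior scale x_m = 12.6 → posterior scale = max = 15.4.
Posterior shape = 3.8 + 6 = 9.8.
Posterior scale x_m = 15.4.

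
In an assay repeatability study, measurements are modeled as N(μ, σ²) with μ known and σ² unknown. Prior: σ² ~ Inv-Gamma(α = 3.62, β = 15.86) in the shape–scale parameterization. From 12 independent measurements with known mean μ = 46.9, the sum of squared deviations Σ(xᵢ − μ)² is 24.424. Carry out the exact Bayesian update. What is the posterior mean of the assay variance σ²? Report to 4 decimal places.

3.2566

With known mean μ and an Inverse-Gamma(α, β) prior on σ², the Normal likelihood is conjugate: posterior is Inv-Gamma(α + n/2, β + Σ(xᵢ−μ)²/2).
Posterior: Inv-Gamma(3.62 + 12/2, 15.86 + 24.424/2) = Inv-Gamma(9.62, 28.0720).
E[σ²|data] = β/(α−1) = 28.0720/8.62 = 3.2566.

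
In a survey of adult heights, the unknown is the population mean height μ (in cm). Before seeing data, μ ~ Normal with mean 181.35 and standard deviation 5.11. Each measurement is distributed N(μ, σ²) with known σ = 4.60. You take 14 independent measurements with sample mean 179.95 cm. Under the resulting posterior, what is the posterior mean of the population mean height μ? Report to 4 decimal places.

For Normal data with known variance σ², a Normal(μ₀, σ₀²) prior on μ is conjugate. Posterior precision = 1/σ₀² + n/σ²; posterior mean is the precision-weighted average of μ₀ and x̄.
n·x̄ = 14·179.95 = 2519.3.
σ₀² = 5.11² = 26.1121, σ² = 4.60² = 21.16; σ² + n·σ₀² = 21.16 + 14·26.1121 = 386.7294.
Posterior mean = (μ₀/σ₀² + n·x̄/σ²)/(1/σ₀² + n/σ²) = (σ²·μ₀ + σ₀²·n·x̄)/(σ² + n·σ₀²) = (21.16·181.35 + 26.1121·2519.3)/386.7294 = 69621.57953/386.7294 = 180.0266.

180.0266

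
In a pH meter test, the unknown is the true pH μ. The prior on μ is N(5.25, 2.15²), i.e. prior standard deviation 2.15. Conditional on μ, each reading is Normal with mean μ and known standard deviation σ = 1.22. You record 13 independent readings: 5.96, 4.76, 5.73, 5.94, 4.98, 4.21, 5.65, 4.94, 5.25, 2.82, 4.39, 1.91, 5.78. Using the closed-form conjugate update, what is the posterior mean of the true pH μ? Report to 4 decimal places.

For Normal data with known variance σ², a Normal(μ₀, σ₀²) prior on μ is conjugate. Posterior precision = 1/σ₀² + n/σ²; posterior mean is the precision-weighted average of μ₀ and x̄.
Σxᵢ = 5.96 + 4.76 + 5.73 + 5.94 + 4.98 + 4.21 + 5.65 + 4.94 + 5.25 + 2.82 + 4.39 + 1.91 + 5.78 = 62.32, so n·x̄ = 62.32.
σ₀² = 2.15² = 4.6225, σ² = 1.22² = 1.4884; σ² + n·σ₀² = 1.4884 + 13·4.6225 = 61.5809.
Posterior mean = (μ₀/σ₀² + n·x̄/σ²)/(1/σ₀² + n/σ²) = (σ²·μ₀ + σ₀²·n·x̄)/(σ² + n·σ₀²) = (1.4884·5.25 + 4.6225·62.32)/61.5809 = 295.8883/61.5809 = 4.8049.

4.8049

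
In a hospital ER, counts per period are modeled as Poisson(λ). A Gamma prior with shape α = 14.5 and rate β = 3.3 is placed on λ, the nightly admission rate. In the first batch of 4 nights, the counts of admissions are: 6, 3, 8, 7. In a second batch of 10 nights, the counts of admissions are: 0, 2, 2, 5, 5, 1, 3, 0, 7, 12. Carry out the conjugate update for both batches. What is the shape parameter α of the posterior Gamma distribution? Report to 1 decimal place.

With a Gamma(shape α, rate β) prior, the Poisson likelihood is conjugate: the posterior is Gamma(α + ΣXᵢ, β + n).
Batch 1: sum of counts S = 24 over n = 4 nights.
After batch 1: Gamma(α+S, β+n) = Gamma(14.5+24, 3.3+4) = Gamma(38.5, 7.3).
Batch 2: sum of counts S = 37 over n = 10 nights.
After batch 2: Gamma(α+S, β+n) = Gamma(38.5+37, 7.3+10) = Gamma(75.5, 17.3).
Posterior α = 75.5.

75.5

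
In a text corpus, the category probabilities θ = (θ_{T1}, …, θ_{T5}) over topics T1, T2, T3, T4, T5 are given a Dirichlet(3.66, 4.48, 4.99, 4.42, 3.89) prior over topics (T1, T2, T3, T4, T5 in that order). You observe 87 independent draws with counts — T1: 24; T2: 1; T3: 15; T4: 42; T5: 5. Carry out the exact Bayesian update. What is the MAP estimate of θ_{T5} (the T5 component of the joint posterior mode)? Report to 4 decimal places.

0.0763

The Dirichlet prior is conjugate to the Multinomial likelihood: each posterior αⱼ = prior αⱼ + observed count nⱼ.
Posterior concentration: (27.66, 5.48, 19.99, 46.42, 8.89), total = 108.44.
Joint mode component: (α_{T5}−1)/(Σα−K) = 7.89/103.44 = 0.0763.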